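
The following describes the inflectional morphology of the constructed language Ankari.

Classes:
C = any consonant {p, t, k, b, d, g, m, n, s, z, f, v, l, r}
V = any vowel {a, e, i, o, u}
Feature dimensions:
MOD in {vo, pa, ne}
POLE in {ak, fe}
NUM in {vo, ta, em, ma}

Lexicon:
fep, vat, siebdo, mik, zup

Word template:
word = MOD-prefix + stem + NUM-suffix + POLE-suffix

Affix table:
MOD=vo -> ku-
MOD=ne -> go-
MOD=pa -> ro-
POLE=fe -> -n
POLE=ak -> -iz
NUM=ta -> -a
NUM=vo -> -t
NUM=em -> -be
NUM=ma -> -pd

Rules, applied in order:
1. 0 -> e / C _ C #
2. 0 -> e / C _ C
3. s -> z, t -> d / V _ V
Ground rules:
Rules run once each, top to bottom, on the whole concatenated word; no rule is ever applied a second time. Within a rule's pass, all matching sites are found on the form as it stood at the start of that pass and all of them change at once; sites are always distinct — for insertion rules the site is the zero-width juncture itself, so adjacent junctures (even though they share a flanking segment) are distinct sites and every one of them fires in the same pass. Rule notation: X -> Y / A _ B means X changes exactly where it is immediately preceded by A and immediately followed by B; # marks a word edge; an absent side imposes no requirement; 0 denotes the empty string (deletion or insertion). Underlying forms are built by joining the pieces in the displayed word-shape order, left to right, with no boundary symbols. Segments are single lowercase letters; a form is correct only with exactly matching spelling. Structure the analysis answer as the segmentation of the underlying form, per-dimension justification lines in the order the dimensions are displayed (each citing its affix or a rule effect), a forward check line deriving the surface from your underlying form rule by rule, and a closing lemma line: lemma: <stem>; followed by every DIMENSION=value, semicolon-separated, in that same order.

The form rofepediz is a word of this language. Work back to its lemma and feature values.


underlying: ro-fep-t-iz
MOD=pa - signalled by the affix ro-
POLE=ak - signalled by the affix -iz
NUM=vo - signalled by the affix -t
check: rofeptiz -> rofeptiz -> rofepetiz -> rofepediz
lemma: fep; MOD=pa; POLE=ak; NUM=vo


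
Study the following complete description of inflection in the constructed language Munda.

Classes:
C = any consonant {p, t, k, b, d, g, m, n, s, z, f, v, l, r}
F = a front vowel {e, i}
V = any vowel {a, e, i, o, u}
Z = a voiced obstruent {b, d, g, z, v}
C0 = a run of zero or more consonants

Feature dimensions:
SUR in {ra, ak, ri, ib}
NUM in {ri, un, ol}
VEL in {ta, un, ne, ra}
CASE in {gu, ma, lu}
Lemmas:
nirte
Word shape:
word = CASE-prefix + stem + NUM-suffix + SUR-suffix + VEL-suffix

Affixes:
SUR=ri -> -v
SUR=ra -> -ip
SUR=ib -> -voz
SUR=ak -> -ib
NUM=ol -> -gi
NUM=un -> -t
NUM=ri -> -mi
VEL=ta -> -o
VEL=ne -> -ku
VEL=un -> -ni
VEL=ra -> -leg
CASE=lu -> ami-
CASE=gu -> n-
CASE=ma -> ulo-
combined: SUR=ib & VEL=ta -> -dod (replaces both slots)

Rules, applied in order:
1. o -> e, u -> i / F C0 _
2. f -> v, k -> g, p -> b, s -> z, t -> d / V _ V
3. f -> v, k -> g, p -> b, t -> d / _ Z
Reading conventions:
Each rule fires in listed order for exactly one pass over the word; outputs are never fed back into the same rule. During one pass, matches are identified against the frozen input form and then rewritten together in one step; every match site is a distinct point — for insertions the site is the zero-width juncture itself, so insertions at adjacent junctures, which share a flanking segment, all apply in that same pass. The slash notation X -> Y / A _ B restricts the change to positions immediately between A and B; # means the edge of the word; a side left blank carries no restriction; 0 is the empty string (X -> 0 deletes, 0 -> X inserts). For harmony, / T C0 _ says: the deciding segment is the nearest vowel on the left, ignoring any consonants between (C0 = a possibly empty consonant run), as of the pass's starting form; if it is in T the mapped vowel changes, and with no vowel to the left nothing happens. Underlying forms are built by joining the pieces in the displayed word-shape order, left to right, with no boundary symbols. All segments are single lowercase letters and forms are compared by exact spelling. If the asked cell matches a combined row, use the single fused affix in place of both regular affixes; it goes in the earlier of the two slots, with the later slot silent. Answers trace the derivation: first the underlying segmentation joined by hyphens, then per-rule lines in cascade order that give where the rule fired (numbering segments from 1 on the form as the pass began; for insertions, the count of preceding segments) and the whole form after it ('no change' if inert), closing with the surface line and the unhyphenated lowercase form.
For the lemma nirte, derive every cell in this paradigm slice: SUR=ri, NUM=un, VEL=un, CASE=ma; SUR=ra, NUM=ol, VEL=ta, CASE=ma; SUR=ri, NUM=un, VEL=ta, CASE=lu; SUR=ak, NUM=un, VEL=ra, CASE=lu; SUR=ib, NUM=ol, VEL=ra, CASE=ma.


cell SUR=ri, NUM=un, VEL=un, CASE=ma:
underlying: ulo-nirte-t-v-ni
1. o -> e, u -> i / F C0 _: no change
2. f -> v, k -> g, p -> b, s -> z, t -> d / V _ V: no change
3. f -> v, k -> g, p -> b, t -> d / _ Z: fires at position(s) 9: ulonirtedvni
surface: ulonirtedvni

cell SUR=ra, NUM=ol, VEL=ta, CASE=ma:
underlying: ulo-nirte-gi-ip-o
1. o -> e, u -> i / F C0 _: fires at position(s) 13: ulonirtegiipe
2. f -> v, k -> g, p -> b, s -> z, t -> d / V _ V: fires at position(s) 12: ulonirtegiibe
3. f -> v, k -> g, p -> b, t -> d / _ Z: no change
surface: ulonirtegiibe

cell SUR=ri, NUM=un, VEL=ta, CASE=lu:
underlying: ami-nirte-t-v-o
1. o -> e, u -> i / F C0 _: fires at position(s) 11: aminirtetve
2. f -> v, k -> g, p -> b, s -> z, t -> d / V _ V: no change
3. f -> v, k -> g, p -> b, t -> d / _ Z: fires at position(s) 9: aminirtedve
surface: aminirtedve

cell SUR=ak, NUM=un, VEL=ra, CASE=lu:
underlying: ami-nirte-t-ib-leg
1. o -> e, u -> i / F C0 _: no change
2. f -> v, k -> g, p -> b, s -> z, t -> d / V _ V: fires at position(s) 9: aminirtedibleg
3. f -> v, k -> g, p -> b, t -> d / _ Z: no change
surface: aminirtedibleg

cell SUR=ib, NUM=ol, VEL=ra, CASE=ma:
underlying: ulo-nirte-gi-voz-leg
1. o -> e, u -> i / F C0 _: fires at position(s) 12: ulonirtegivezleg
2. f -> v, k -> g, p -> b, s -> z, t -> d / V _ V: no change
3. f -> v, k -> g, p -> b, t -> d / _ Z: no change
surface: ulonirtegivezleg


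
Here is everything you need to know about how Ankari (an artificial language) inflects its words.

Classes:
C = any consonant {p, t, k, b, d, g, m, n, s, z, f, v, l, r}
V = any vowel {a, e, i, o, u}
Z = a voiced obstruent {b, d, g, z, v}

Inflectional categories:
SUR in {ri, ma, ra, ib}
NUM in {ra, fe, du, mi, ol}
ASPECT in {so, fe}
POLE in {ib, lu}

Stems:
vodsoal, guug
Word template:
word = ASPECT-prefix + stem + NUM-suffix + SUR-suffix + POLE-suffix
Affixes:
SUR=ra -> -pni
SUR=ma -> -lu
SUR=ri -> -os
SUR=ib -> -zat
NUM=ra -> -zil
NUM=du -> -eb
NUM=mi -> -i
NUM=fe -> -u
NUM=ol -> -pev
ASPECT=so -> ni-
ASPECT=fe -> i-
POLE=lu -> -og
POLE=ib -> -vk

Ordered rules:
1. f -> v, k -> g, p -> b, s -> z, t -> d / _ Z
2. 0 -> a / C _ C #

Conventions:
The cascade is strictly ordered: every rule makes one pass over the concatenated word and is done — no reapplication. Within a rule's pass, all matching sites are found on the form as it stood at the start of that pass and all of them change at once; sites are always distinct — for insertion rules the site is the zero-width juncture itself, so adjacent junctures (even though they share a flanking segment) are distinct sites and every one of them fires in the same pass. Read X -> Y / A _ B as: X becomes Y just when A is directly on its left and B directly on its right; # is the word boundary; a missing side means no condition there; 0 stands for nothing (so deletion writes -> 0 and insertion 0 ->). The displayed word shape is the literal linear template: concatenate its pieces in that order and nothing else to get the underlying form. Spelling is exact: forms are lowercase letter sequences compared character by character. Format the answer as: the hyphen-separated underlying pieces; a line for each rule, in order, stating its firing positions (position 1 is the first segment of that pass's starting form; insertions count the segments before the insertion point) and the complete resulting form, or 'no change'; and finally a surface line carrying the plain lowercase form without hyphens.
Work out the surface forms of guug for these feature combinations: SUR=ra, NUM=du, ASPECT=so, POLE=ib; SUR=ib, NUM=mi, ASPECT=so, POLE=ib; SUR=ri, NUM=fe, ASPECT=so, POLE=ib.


cell SUR=ra, NUM=du, ASPECT=so, POLE=ib:
underlying: ni-guug-eb-pni-vk
1. f -> v, k -> g, p -> b, s -> z, t -> d / _ Z: no change
2. 0 -> a / C _ C #: inserts after position(s) 12: niguugebpnivak
surface: niguugebpnivak

cell SUR=ib, NUM=mi, ASPECT=so, POLE=ib:
underlying: ni-guug-i-zat-vk
1. f -> v, k -> g, p -> b, s -> z, t -> d / _ Z: fires at position(s) 10: niguugizadvk
2. 0 -> a / C _ C #: inserts after position(s) 11: niguugizadvak
surface: niguugizadvak

cell SUR=ri, NUM=fe, ASPECT=so, POLE=ib:
underlying: ni-guug-u-os-vk
1. f -> v, k -> g, p -> b, s -> z, t -> d / _ Z: fires at position(s) 9: niguuguozvk
2. 0 -> a / C _ C #: inserts after position(s) 10: niguuguozvak
surface: niguuguozvak


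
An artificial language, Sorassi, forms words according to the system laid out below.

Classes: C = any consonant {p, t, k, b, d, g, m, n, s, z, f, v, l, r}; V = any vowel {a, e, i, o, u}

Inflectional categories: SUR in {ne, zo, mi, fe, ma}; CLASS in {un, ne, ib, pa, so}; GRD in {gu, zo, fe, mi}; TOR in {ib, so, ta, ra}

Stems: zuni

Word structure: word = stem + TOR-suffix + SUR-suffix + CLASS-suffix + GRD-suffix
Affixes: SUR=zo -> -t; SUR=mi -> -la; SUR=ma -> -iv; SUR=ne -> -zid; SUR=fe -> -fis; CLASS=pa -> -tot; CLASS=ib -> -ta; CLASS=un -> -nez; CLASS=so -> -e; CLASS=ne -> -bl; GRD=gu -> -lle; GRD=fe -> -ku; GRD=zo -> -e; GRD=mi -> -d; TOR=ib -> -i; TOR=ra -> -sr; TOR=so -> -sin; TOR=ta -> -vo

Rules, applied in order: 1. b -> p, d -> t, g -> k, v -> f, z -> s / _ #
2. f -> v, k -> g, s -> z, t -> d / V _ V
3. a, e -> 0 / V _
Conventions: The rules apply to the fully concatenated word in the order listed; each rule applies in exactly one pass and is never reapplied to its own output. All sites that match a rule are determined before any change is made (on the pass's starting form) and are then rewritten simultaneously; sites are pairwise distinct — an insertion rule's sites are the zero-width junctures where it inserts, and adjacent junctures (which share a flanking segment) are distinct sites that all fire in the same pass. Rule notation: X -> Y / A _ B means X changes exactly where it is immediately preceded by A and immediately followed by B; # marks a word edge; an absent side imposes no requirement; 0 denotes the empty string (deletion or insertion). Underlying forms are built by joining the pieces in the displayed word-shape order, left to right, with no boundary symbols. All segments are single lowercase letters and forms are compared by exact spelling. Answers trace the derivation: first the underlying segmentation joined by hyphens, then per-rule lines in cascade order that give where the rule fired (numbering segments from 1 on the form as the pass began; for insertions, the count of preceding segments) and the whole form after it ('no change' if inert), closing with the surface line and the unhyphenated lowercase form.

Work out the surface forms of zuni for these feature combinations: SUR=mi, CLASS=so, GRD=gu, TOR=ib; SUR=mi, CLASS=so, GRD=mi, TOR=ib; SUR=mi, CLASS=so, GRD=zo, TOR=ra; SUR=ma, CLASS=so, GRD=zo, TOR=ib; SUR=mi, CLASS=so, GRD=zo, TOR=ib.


cell SUR=mi, CLASS=so, GRD=gu, TOR=ib:
underlying: zuni-i-la-e-lle
1. b -> p, d -> t, g -> k, v -> f, z -> s / _ #: no change
2. f -> v, k -> g, s -> z, t -> d / V _ V: no change
3. a, e -> 0 / V _: fires at position(s) 8: zuniilalle
surface: zuniilalle

cell SUR=mi, CLASS=so, GRD=mi, TOR=ib:
underlying: zuni-i-la-e-d
1. b -> p, d -> t, g -> k, v -> f, z -> s / _ #: fires at position(s) 9: zuniilaet
2. f -> v, k -> g, s -> z, t -> d / V _ V: no change
3. a, e -> 0 / V _: fires at position(s) 8: zuniilat
surface: zuniilat

cell SUR=mi, CLASS=so, GRD=zo, TOR=ra:
underlying: zuni-sr-la-e-e
1. b -> p, d -> t, g -> k, v -> f, z -> s / _ #: no change
2. f -> v, k -> g, s -> z, t -> d / V _ V: no change
3. a, e -> 0 / V _: fires at position(s) 9, 10: zunisrla
surface: zunisrla

cell SUR=ma, CLASS=so, GRD=zo, TOR=ib:
underlying: zuni-i-iv-e-e
1. b -> p, d -> t, g -> k, v -> f, z -> s / _ #: no change
2. f -> v, k -> g, s -> z, t -> d / V _ V: no change
3. a, e -> 0 / V _: fires at position(s) 9: zuniiive
surface: zuniiive

cell SUR=mi, CLASS=so, GRD=zo, TOR=ib:
underlying: zuni-i-la-e-e
1. b -> p, d -> t, g -> k, v -> f, z -> s / _ #: no change
2. f -> v, k -> g, s -> z, t -> d / V _ V: no change
3. a, e -> 0 / V _: fires at position(s) 8, 9: zuniila
surface: zuniila


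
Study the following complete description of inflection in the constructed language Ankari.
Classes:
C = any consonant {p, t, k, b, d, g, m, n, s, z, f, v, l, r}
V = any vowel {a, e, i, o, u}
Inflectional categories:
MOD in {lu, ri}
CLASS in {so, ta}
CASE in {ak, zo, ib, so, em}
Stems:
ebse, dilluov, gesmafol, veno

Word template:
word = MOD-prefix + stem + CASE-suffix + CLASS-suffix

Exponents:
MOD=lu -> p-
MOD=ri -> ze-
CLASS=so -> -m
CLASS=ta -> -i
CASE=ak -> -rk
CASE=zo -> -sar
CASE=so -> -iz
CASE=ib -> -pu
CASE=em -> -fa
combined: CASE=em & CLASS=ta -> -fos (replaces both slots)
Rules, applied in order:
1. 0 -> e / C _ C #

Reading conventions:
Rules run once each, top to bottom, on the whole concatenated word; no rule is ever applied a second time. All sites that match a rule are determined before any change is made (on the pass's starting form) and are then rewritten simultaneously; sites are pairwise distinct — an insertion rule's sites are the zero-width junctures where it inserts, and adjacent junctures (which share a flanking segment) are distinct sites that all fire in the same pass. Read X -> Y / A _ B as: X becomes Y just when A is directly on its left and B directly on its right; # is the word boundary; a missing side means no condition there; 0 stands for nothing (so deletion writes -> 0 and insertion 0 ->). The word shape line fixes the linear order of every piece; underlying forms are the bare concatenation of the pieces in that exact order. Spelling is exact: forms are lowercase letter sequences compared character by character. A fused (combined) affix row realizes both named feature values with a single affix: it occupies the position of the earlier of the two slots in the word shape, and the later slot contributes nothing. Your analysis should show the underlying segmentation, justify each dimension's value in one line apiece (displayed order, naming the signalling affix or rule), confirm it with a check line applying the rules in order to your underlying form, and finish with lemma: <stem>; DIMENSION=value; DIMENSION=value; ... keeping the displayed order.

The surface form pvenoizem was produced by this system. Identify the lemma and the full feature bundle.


underlying: p-veno-iz-m
MOD=lu - signalled by the affix p-
CLASS=so - signalled by the affix -m
CASE=so - signalled by the affix -iz
check: pvenoizm -> pvenoizem
lemma: veno; MOD=lu; CLASS=so; CASE=so


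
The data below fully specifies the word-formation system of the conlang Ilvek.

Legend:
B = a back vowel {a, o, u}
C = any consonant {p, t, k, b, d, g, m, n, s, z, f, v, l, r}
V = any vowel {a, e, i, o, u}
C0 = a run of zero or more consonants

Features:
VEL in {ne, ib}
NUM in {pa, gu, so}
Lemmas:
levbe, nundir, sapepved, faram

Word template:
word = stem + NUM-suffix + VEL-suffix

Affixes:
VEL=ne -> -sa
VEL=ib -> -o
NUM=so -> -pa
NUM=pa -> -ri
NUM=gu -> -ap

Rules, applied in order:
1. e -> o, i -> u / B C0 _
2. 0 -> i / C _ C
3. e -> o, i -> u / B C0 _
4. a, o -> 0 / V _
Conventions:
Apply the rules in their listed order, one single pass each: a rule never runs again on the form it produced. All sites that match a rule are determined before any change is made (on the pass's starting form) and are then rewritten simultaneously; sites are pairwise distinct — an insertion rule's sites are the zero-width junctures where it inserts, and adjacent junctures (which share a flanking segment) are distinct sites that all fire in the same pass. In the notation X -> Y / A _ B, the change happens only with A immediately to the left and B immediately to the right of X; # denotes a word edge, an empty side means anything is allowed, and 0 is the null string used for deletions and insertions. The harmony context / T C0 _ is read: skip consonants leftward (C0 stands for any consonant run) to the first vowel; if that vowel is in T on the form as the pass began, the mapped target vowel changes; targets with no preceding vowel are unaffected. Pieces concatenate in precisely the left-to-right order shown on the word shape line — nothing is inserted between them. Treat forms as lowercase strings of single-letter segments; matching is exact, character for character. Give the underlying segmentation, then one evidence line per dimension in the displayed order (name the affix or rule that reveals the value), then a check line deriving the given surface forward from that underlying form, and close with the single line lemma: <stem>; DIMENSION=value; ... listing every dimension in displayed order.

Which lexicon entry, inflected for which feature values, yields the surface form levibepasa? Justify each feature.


underlying: levbe-pa-sa
VEL=ne - signalled by the affix -sa
NUM=so - signalled by the affix -pa
check: levbepasa -> levbepasa -> levibepasa -> levibepasa -> levibepasa
lemma: levbe; VEL=ne; NUM=so


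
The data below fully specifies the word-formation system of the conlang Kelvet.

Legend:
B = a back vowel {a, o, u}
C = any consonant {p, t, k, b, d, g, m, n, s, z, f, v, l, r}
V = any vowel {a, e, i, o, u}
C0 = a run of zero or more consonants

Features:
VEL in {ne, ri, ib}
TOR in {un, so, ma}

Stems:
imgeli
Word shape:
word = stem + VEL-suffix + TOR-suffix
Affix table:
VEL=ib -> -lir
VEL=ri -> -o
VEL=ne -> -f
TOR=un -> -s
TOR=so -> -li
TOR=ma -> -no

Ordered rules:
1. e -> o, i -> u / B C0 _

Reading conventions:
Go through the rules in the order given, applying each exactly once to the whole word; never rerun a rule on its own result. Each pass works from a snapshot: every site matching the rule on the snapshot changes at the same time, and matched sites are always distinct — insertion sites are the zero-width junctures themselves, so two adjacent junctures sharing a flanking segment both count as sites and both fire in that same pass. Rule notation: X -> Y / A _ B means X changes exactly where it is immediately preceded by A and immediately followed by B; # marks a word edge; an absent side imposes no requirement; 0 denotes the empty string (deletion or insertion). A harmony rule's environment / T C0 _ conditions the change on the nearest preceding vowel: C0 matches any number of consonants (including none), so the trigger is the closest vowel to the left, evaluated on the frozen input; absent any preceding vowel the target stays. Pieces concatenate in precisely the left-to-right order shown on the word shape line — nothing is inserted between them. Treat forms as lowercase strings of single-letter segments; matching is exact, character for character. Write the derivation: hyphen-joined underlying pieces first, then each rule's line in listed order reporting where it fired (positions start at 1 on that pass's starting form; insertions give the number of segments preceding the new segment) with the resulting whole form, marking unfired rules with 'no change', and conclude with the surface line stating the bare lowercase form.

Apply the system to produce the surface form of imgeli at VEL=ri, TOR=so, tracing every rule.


underlying: imgeli-o-li
1. e -> o, i -> u / B C0 _: fires at position(s) 9: imgeliolu
surface: imgeliolu


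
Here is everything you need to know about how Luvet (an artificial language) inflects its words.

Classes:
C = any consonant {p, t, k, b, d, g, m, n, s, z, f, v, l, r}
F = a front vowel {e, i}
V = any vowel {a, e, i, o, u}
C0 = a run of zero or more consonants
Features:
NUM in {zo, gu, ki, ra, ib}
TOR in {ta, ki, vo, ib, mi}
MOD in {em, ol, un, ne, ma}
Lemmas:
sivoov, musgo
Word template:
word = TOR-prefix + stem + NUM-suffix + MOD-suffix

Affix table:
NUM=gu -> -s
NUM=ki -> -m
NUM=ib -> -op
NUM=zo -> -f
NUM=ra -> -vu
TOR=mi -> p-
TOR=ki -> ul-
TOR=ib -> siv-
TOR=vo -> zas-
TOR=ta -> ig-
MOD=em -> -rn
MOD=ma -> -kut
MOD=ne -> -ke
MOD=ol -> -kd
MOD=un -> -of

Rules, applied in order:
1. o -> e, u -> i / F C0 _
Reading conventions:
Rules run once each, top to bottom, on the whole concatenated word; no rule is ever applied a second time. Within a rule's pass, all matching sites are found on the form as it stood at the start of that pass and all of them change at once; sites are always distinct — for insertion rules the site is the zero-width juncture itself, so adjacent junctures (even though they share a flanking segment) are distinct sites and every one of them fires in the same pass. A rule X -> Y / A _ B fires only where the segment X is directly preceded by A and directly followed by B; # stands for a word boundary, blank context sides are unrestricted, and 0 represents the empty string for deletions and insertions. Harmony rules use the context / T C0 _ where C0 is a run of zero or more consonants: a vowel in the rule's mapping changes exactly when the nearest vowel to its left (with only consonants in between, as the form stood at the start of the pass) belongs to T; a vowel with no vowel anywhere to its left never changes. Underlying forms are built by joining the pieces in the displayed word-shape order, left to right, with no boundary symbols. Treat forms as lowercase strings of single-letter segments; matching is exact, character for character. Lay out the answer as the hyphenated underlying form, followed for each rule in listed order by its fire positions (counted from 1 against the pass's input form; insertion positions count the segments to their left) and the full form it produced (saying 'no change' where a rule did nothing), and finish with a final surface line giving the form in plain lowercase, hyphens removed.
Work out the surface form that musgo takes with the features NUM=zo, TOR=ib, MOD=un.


underlying: siv-musgo-f-of
1. o -> e, u -> i / F C0 _: fires at position(s) 5: sivmisgofof
surface: sivmisgofof


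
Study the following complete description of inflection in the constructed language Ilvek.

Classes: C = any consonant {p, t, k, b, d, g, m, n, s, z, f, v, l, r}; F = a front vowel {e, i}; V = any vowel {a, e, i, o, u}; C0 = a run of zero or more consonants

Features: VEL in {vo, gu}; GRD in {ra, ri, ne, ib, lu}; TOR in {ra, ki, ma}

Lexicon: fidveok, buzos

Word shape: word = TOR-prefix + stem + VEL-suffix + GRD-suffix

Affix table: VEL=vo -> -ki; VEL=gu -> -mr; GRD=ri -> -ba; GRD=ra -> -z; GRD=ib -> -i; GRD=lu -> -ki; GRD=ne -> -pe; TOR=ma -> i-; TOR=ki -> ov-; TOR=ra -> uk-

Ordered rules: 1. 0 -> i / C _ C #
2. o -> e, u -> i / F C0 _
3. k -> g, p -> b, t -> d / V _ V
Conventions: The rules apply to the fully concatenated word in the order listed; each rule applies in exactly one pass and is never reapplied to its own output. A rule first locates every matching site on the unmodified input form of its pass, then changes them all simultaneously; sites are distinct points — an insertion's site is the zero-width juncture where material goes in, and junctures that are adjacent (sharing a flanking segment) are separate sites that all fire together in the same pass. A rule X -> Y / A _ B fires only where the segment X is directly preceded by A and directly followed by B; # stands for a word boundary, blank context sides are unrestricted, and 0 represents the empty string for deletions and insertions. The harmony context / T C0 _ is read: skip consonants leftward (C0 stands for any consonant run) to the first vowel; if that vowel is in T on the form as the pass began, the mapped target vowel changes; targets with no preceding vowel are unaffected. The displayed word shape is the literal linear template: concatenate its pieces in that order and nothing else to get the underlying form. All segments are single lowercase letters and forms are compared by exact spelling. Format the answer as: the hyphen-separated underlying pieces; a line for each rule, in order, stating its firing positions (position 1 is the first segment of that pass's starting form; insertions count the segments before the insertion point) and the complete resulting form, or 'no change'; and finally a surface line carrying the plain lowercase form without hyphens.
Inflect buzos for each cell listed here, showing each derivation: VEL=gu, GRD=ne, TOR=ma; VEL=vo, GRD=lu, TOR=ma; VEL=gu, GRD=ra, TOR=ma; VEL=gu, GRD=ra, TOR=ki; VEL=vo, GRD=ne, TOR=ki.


cell VEL=gu, GRD=ne, TOR=ma:
underlying: i-buzos-mr-pe
1. 0 -> i / C _ C #: no change
2. o -> e, u -> i / F C0 _: fires at position(s) 3: ibizosmrpe
3. k -> g, p -> b, t -> d / V _ V: no change
surface: ibizosmrpe

cell VEL=vo, GRD=lu, TOR=ma:
underlying: i-buzos-ki-ki
1. 0 -> i / C _ C #: no change
2. o -> e, u -> i / F C0 _: fires at position(s) 3: ibizoskiki
3. k -> g, p -> b, t -> d / V _ V: fires at position(s) 9: ibizoskigi
surface: ibizoskigi

cell VEL=gu, GRD=ra, TOR=ma:
underlying: i-buzos-mr-z
1. 0 -> i / C _ C #: inserts after position(s) 8: ibuzosmriz
2. o -> e, u -> i / F C0 _: fires at position(s) 3: ibizosmriz
3. k -> g, p -> b, t -> d / V _ V: no change
surface: ibizosmriz

cell VEL=gu, GRD=ra, TOR=ki:
underlying: ov-buzos-mr-z
1. 0 -> i / C _ C #: inserts after position(s) 9: ovbuzosmriz
2. o -> e, u -> i / F C0 _: no change
3. k -> g, p -> b, t -> d / V _ V: no change
surface: ovbuzosmriz

cell VEL=vo, GRD=ne, TOR=ki:
underlying: ov-buzos-ki-pe
1. 0 -> i / C _ C #: no change
2. o -> e, u -> i / F C0 _: no change
3. k -> g, p -> b, t -> d / V _ V: fires at position(s) 10: ovbuzoskibe
surface: ovbuzoskibe


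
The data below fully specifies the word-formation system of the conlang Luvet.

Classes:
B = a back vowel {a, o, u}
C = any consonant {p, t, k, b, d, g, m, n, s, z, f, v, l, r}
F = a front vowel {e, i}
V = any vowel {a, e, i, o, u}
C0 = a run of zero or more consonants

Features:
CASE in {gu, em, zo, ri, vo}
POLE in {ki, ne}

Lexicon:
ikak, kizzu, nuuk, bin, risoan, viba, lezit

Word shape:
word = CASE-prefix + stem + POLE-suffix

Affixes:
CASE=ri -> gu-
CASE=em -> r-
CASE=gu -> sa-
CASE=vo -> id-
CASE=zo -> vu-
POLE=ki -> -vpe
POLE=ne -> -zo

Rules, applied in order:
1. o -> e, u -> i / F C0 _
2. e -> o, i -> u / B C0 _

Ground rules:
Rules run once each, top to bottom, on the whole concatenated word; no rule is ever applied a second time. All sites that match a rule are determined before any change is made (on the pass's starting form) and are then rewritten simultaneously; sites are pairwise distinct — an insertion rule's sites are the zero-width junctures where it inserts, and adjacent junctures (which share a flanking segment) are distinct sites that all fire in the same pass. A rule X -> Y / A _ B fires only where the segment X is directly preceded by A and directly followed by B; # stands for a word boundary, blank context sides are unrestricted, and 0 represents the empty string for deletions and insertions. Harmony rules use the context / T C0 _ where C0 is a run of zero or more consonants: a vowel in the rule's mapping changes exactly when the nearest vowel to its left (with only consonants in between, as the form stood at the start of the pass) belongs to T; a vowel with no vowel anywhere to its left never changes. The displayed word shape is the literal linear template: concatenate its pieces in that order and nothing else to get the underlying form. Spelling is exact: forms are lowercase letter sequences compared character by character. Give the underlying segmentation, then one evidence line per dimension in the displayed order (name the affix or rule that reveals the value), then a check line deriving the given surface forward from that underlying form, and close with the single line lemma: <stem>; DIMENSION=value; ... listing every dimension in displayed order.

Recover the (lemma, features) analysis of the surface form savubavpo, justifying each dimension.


underlying: sa-viba-vpe
CASE=gu - signalled by the affix sa-
POLE=ki - signalled by the affix -vpe
check: savibavpe -> savibavpe -> savubavpo
lemma: viba; CASE=gu; POLE=ki


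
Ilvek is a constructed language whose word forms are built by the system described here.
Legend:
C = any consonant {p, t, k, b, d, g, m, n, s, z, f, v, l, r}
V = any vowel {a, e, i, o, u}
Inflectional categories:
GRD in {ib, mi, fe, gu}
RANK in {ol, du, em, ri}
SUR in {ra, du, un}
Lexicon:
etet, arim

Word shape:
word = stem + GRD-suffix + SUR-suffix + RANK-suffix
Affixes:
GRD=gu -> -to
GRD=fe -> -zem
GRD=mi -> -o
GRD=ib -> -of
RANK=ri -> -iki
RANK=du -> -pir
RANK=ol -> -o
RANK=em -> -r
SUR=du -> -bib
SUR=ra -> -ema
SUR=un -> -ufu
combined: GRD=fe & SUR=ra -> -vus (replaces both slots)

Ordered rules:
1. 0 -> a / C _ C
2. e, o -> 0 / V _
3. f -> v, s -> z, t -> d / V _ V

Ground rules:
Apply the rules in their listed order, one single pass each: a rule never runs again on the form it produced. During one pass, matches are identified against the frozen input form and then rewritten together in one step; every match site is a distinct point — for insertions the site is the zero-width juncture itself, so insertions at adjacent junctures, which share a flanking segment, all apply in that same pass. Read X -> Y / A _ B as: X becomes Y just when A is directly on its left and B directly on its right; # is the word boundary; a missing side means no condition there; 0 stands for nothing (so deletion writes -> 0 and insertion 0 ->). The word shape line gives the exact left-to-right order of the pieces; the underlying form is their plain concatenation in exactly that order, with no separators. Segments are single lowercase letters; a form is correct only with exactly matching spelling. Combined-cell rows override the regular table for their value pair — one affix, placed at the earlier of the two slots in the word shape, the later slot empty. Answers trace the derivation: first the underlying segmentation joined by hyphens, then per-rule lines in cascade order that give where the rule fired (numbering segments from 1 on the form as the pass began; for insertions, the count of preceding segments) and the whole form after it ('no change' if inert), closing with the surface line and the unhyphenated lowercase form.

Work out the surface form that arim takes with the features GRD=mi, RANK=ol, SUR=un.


underlying: arim-o-ufu-o
1. 0 -> a / C _ C: no change
2. e, o -> 0 / V _: fires at position(s) 9: arimoufu
3. f -> v, s -> z, t -> d / V _ V: fires at position(s) 7: arimouvu
surface: arimouvu


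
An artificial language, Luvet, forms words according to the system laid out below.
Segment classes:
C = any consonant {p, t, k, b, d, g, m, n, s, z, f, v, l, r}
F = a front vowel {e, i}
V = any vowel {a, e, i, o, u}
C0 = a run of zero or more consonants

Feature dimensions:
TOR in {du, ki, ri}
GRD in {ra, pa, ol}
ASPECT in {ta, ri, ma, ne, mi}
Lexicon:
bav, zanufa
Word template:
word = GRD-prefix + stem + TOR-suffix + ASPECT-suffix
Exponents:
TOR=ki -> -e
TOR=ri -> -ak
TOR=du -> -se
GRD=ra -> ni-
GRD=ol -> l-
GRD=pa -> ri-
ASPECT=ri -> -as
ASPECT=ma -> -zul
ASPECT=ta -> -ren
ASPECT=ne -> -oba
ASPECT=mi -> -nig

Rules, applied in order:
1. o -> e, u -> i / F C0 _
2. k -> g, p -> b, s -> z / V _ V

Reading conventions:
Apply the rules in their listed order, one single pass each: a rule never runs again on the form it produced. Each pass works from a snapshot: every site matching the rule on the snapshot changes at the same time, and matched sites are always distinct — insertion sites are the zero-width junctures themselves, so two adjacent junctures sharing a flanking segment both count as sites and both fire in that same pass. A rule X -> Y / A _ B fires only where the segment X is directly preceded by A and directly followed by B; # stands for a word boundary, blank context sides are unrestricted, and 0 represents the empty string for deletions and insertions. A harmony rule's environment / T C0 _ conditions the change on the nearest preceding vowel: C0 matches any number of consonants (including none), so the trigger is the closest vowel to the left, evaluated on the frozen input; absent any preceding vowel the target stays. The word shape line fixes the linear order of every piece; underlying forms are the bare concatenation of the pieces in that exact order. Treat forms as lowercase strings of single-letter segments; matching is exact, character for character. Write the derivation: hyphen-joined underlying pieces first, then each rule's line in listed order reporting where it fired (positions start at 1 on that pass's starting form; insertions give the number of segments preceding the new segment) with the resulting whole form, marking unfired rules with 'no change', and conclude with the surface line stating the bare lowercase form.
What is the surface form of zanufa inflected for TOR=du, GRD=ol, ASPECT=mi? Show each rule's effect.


underlying: l-zanufa-se-nig
1. o -> e, u -> i / F C0 _: no change
2. k -> g, p -> b, s -> z / V _ V: fires at position(s) 8: lzanufazenig
surface: lzanufazenig


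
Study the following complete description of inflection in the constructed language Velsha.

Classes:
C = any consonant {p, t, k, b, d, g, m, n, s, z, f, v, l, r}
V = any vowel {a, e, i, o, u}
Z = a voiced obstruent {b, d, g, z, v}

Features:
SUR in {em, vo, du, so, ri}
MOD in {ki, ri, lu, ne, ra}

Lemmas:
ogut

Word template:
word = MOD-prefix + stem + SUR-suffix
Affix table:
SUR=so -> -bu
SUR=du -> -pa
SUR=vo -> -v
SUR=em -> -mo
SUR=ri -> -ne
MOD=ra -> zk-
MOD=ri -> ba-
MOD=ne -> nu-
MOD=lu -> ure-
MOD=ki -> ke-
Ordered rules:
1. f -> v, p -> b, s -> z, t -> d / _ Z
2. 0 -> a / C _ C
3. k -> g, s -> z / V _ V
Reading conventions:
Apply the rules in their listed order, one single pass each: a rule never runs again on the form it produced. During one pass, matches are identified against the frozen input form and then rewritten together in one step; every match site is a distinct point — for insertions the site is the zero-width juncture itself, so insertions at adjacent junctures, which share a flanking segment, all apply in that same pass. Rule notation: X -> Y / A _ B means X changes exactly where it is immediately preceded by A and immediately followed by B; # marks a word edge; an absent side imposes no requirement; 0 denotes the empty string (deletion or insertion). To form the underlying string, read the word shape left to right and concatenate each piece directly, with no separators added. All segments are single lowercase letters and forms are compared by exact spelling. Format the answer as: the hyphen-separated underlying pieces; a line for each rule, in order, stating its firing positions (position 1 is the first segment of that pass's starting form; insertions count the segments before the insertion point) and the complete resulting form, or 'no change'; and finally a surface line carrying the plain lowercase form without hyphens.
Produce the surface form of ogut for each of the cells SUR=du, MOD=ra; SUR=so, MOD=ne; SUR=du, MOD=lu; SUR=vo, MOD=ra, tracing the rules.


cell SUR=du, MOD=ra:
underlying: zk-ogut-pa
1. f -> v, p -> b, s -> z, t -> d / _ Z: no change
2. 0 -> a / C _ C: inserts after position(s) 1, 6: zakogutapa
3. k -> g, s -> z / V _ V: fires at position(s) 3: zagogutapa
surface: zagogutapa

cell SUR=so, MOD=ne:
underlying: nu-ogut-bu
1. f -> v, p -> b, s -> z, t -> d / _ Z: fires at position(s) 6: nuogudbu
2. 0 -> a / C _ C: inserts after position(s) 6: nuogudabu
3. k -> g, s -> z / V _ V: no change
surface: nuogudabu

cell SUR=du, MOD=lu:
underlying: ure-ogut-pa
1. f -> v, p -> b, s -> z, t -> d / _ Z: no change
2. 0 -> a / C _ C: inserts after position(s) 7: ureogutapa
3. k -> g, s -> z / V _ V: no change
surface: ureogutapa

cell SUR=vo, MOD=ra:
underlying: zk-ogut-v
1. f -> v, p -> b, s -> z, t -> d / _ Z: fires at position(s) 6: zkogudv
2. 0 -> a / C _ C: inserts after position(s) 1, 6: zakogudav
3. k -> g, s -> z / V _ V: fires at position(s) 3: zagogudav
surface: zagogudav


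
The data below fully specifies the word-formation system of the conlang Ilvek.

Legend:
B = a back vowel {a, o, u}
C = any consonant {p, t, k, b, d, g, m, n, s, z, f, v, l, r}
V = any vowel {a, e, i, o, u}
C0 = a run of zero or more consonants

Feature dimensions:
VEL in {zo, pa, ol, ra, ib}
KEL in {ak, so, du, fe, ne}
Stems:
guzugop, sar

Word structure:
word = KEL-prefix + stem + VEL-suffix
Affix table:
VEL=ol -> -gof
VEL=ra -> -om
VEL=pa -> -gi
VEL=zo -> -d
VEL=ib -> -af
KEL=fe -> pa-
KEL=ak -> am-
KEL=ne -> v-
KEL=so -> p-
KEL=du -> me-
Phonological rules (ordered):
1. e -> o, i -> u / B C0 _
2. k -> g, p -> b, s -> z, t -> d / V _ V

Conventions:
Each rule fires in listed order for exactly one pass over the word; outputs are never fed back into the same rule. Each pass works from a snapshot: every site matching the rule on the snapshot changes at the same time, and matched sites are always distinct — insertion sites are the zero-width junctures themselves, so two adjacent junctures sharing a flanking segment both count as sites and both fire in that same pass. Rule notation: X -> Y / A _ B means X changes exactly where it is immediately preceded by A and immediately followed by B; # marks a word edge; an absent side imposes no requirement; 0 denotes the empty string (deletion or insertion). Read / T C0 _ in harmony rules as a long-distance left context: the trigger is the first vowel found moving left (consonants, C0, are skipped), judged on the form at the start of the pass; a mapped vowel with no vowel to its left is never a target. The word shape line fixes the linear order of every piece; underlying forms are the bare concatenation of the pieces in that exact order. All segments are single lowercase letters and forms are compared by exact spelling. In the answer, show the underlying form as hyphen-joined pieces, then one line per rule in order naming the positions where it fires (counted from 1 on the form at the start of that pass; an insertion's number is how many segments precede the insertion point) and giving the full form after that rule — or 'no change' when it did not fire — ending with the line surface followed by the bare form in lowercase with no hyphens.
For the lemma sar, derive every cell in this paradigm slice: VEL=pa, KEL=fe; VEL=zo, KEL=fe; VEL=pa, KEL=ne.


cell VEL=pa, KEL=fe:
underlying: pa-sar-gi
1. e -> o, i -> u / B C0 _: fires at position(s) 7: pasargu
2. k -> g, p -> b, s -> z, t -> d / V _ V: fires at position(s) 3: pazargu
surface: pazargu

cell VEL=zo, KEL=fe:
underlying: pa-sar-d
1. e -> o, i -> u / B C0 _: no change
2. k -> g, p -> b, s -> z, t -> d / V _ V: fires at position(s) 3: pazard
surface: pazard

cell VEL=pa, KEL=ne:
underlying: v-sar-gi
1. e -> o, i -> u / B C0 _: fires at position(s) 6: vsargu
2. k -> g, p -> b, s -> z, t -> d / V _ V: no change
surface: vsargu


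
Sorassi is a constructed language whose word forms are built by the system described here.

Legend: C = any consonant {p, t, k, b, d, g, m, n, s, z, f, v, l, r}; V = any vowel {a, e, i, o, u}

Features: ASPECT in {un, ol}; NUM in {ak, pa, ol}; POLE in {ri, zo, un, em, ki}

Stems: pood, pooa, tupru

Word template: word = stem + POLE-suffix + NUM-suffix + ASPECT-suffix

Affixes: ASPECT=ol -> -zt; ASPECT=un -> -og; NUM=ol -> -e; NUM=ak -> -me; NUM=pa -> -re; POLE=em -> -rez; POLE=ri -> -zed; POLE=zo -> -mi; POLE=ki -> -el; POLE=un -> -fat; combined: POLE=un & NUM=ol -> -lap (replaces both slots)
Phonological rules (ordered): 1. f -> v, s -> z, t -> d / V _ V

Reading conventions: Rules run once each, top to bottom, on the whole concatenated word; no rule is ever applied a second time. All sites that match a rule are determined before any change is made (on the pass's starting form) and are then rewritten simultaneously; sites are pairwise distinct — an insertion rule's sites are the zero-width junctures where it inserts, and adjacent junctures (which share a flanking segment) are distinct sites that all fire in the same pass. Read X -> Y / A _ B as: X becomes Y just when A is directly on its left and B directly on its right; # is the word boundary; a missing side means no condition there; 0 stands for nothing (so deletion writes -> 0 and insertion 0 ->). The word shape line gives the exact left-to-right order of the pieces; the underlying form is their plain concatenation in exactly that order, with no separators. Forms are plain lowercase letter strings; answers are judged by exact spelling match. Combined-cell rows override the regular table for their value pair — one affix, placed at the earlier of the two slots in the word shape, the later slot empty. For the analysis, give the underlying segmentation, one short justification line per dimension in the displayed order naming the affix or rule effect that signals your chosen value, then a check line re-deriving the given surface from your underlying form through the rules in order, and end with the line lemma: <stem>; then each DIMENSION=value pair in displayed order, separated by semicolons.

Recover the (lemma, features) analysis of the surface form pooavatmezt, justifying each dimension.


underlying: pooa-fat-me-zt
ASPECT=ol - signalled by the affix -zt
NUM=ak - signalled by the affix -me
POLE=un - signalled by the affix -fat
check: pooafatmezt -> pooavatmezt
lemma: pooa; ASPECT=ol; NUM=ak; POLE=un
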